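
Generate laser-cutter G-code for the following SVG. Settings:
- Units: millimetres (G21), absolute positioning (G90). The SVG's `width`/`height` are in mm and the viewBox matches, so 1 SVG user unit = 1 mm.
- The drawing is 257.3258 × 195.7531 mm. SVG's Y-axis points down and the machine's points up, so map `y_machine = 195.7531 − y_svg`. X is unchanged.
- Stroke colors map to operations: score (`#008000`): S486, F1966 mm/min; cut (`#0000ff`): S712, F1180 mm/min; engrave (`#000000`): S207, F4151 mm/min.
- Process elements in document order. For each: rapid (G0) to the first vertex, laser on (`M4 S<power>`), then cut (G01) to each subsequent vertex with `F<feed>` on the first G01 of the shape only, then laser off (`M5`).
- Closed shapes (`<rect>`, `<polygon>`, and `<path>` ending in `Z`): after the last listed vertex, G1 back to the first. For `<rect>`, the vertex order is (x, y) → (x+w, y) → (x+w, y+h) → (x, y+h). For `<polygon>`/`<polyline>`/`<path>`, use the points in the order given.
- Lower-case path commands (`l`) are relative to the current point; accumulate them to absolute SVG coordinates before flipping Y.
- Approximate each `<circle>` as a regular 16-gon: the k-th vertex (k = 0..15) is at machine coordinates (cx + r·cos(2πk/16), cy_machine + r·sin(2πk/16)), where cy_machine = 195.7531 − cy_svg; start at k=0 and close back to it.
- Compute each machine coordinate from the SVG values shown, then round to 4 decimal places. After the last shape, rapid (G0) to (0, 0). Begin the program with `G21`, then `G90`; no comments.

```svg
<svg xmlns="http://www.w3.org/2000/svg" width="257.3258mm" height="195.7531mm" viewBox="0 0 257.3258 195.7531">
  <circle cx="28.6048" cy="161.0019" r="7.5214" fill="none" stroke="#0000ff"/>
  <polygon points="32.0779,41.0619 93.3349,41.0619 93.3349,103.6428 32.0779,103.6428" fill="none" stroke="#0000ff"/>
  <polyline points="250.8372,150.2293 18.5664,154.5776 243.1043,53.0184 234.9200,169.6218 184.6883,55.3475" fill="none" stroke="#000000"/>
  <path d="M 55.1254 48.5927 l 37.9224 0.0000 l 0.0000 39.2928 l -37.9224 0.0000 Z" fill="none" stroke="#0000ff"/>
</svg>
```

G21
G90
G0 X36.1262 Y34.7512
M4 S712
G01 X35.5537 Y37.6295 F1180
G01 X33.9232 Y40.0696
G01 X31.4831 Y41.7001
G01 X28.6048 Y42.2726
G01 X25.7265 Y41.7001
G01 X23.2864 Y40.0696
G01 X21.6559 Y37.6295
G01 X21.0834 Y34.7512
G01 X21.6559 Y31.8729
G01 X23.2864 Y29.4328
G01 X25.7265 Y27.8023
G01 X28.6048 Y27.2298
G01 X31.4831 Y27.8023
G01 X33.9232 Y29.4328
G01 X35.5537 Y31.8729
G01 X36.1262 Y34.7512
M5
G0 X32.0779 Y154.6912
M4 S712
G01 X93.3349 Y154.6912 F1180
G01 X93.3349 Y92.1103
G01 X32.0779 Y92.1103
G01 X32.0779 Y154.6912
M5
G0 X250.8372 Y45.5238
M4 S207
G01 X18.5664 Y41.1755 F4151
G01 X243.1043 Y142.7347
G01 X234.9200 Y26.1313
G01 X184.6883 Y140.4056
M5
G0 X55.1254 Y147.1604
M4 S712
G01 X93.0478 Y147.1604 F1180
G01 X93.0478 Y107.8676
G01 X55.1254 Y107.8676
G01 X55.1254 Y147.1604
M5
G0 X0.0000 Y0.0000

viewBox `0 0 257.3258 195.7531` with mm width/height → 1 unit = 1 mm. Flip: y_m = 195.7531 − y_svg.

**Shape 1** — `<circle>` circle, stroke `#0000ff` → cut (S712, F1180). Machine vertices: (36.1262,34.7512) → (35.5537,37.6295) → (33.9232,40.0696) → (31.4831,41.7001) → (28.6048,42.2726) → (25.7265,41.7001) → (23.2864,40.0696) → (21.6559,37.6295) → (21.0834,34.7512) → (21.6559,31.8729) → (23.2864,29.4328) → (25.7265,27.8023) → (28.6048,27.2298) → (31.4831,27.8023) → (33.9232,29.4328) → (35.5537,31.8729) → (36.1262,34.7512). Closed: final G1 returns to the first vertex.

**Shape 2** — `<polygon>` rectangle, stroke `#0000ff` → cut (S712, F1180). Machine vertices: (32.0779,154.6912) → (93.3349,154.6912) → (93.3349,92.1103) → (32.0779,92.1103) → (32.0779,154.6912). Closed: final G1 returns to the first vertex.

**Shape 3** — `<polyline>` open polyline, stroke `#000000` → engrave (S207, F4151). Machine vertices: (250.8372,45.5238) → (18.5664,41.1755) → (243.1043,142.7347) → (234.9200,26.1313) → (184.6883,140.4056). Open path.

**Shape 4** — `<path>` rectangle, stroke `#0000ff` → cut (S712, F1180). Machine vertices: (55.1254,147.1604) → (93.0478,147.1604) → (93.0478,107.8676) → (55.1254,107.8676) → (55.1254,147.1604). Closed: final G1 returns to the first vertex.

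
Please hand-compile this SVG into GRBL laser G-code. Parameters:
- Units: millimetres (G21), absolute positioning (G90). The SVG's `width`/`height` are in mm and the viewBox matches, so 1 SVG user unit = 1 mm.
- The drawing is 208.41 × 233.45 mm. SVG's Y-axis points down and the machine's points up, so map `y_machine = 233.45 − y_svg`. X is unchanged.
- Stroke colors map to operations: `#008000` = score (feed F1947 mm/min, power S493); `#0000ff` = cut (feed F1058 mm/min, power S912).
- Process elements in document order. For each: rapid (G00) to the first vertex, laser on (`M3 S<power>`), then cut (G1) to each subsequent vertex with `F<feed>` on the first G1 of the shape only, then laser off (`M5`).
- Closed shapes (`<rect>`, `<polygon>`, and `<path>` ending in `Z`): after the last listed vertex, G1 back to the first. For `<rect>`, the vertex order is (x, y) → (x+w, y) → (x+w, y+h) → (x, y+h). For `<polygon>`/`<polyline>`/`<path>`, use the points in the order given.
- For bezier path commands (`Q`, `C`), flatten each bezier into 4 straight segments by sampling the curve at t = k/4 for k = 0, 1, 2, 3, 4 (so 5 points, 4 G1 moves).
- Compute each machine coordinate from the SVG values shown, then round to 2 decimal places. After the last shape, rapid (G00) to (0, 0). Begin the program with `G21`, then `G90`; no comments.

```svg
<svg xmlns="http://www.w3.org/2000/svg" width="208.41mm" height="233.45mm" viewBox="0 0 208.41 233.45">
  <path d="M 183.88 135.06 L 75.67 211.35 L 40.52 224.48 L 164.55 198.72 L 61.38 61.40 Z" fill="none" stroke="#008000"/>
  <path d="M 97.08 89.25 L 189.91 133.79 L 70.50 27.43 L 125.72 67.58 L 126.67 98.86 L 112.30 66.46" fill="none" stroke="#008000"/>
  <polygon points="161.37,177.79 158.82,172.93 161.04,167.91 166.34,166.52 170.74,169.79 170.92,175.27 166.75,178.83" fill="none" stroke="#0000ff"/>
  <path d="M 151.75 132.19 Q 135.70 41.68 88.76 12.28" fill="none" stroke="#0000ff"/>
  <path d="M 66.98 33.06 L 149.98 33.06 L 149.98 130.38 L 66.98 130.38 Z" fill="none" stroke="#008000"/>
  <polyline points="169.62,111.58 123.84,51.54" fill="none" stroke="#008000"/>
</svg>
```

G21
G90
G00 X183.88 Y98.39
M3 S493
G1 X75.67 Y22.10 F1947
G1 X40.52 Y8.97
G1 X164.55 Y34.73
G1 X61.38 Y172.05
G1 X183.88 Y98.39
M5
G00 X97.08 Y144.20
M3 S493
G1 X189.91 Y99.66 F1947
G1 X70.50 Y206.02
G1 X125.72 Y165.87
G1 X126.67 Y134.59
G1 X112.30 Y166.99
M5
G00 X161.37 Y55.66
M3 S912
G1 X158.82 Y60.52 F1058
G1 X161.04 Y65.54
G1 X166.34 Y66.93
G1 X170.74 Y63.66
G1 X170.92 Y58.18
G1 X166.75 Y54.62
G1 X161.37 Y55.66
M5
G00 X151.75 Y101.26
M3 S912
G1 X141.79 Y142.70 F1058
G1 X127.98 Y176.49
G1 X110.30 Y202.65
G1 X88.76 Y221.17
M5
G00 X66.98 Y200.39
M3 S493
G1 X149.98 Y200.39 F1947
G1 X149.98 Y103.07
G1 X66.98 Y103.07
G1 X66.98 Y200.39
M5
G00 X169.62 Y121.87
M3 S493
G1 X123.84 Y181.91 F1947
M5
G00 X0.00 Y0.00

1 u = 1 mm; y_m = 233.45 − y.

[1] `<path>` closed polygon, #008000→score S493 F1947: (183.88,98.39) → (75.67,22.10) → (40.52,8.97) → (164.55,34.73) → (61.38,172.05) → (183.88,98.39) (closed)

[2] `<path>` open polyline, #008000→score S493 F1947: (97.08,144.20) → (189.91,99.66) → (70.50,206.02) → (125.72,165.87) → (126.67,134.59) → (112.30,166.99)

[3] `<polygon>` regular polygon, #0000ff→cut S912 F1058: (161.37,55.66) → (158.82,60.52) → (161.04,65.54) → (166.34,66.93) → (170.74,63.66) → (170.92,58.18) → (166.75,54.62) → (161.37,55.66) (closed)

[4] `<path>` quadratic bezier, #0000ff→cut S912 F1058: (151.75,101.26) → (141.79,142.70) → (127.98,176.49) → (110.30,202.65) → (88.76,221.17)

[5] `<path>` rectangle, #008000→score S493 F1947: (66.98,200.39) → (149.98,200.39) → (149.98,103.07) → (66.98,103.07) → (66.98,200.39) (closed)

[6] `<polyline>` line segment, #008000→score S493 F1947: (169.62,121.87) → (123.84,181.91)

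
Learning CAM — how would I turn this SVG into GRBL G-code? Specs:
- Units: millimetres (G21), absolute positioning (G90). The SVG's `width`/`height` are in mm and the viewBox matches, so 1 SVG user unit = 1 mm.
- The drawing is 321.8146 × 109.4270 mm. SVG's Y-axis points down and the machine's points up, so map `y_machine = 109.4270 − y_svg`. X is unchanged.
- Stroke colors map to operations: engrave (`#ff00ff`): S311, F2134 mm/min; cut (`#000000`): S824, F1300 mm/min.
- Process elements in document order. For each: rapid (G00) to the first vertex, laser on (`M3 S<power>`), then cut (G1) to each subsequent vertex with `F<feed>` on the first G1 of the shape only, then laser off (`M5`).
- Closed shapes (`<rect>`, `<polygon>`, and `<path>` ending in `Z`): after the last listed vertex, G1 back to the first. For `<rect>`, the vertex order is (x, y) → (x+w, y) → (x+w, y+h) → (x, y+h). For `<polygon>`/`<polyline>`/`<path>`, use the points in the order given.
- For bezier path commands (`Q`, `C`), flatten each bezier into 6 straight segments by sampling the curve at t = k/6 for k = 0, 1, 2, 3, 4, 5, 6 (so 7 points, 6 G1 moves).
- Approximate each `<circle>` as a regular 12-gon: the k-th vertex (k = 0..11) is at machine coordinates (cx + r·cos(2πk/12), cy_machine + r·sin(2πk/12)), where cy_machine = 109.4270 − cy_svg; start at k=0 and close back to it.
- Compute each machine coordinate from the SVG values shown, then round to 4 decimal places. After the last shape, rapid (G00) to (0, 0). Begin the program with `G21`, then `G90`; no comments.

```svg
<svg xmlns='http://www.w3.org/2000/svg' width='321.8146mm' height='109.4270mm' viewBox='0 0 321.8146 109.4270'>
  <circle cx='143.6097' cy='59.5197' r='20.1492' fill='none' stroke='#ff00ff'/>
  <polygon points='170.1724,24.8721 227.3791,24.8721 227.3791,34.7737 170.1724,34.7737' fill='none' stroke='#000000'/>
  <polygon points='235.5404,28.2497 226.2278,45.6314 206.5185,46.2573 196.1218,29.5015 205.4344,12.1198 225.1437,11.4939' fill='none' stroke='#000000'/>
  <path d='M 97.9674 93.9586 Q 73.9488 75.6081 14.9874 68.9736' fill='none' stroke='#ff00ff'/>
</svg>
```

G21
G90
G00 X163.7589 Y49.9073
M3 S311
G1 X161.0594 Y59.9819 F2134
G1 X153.6843 Y67.3570
G1 X143.6097 Y70.0565
G1 X133.5351 Y67.3570
G1 X126.1600 Y59.9819
G1 X123.4605 Y49.9073
G1 X126.1600 Y39.8327
G1 X133.5351 Y32.4576
G1 X143.6097 Y29.7581
G1 X153.6843 Y32.4576
G1 X161.0594 Y39.8327
G1 X163.7589 Y49.9073
M5
G00 X170.1724 Y84.5549
M3 S824
G1 X227.3791 Y84.5549 F1300
G1 X227.3791 Y74.6533
G1 X170.1724 Y74.6533
G1 X170.1724 Y84.5549
M5
G00 X235.5404 Y81.1773
M3 S824
G1 X226.2278 Y63.7956 F1300
G1 X206.5185 Y63.1697
G1 X196.1218 Y79.9255
G1 X205.4344 Y97.3072
G1 X225.1437 Y97.9331
G1 X235.5404 Y81.1773
M5
G00 X97.9674 Y15.4684
M3 S311
G1 X88.9906 Y21.2598 F2134
G1 X78.0725 Y26.4003
G1 X65.2131 Y30.8899
G1 X50.4125 Y34.7286
G1 X33.6706 Y37.9165
G1 X14.9874 Y40.4534
M5
G00 X0.0000 Y0.0000

1 u = 1 mm; y_m = 109.4270 − y.

[1] `<circle>` circle, #ff00ff→engrave S311 F2134: (163.7589,49.9073) → (161.0594,59.9819) → (153.6843,67.3570) → (143.6097,70.0565) → (133.5351,67.3570) → (126.1600,59.9819) → (123.4605,49.9073) → (126.1600,39.8327) → (133.5351,32.4576) → (143.6097,29.7581) → (153.6843,32.4576) → (161.0594,39.8327) → (163.7589,49.9073) (closed)

[2] `<polygon>` rectangle, #000000→cut S824 F1300: (170.1724,84.5549) → (227.3791,84.5549) → (227.3791,74.6533) → (170.1724,74.6533) → (170.1724,84.5549) (closed)

[3] `<polygon>` regular polygon, #000000→cut S824 F1300: (235.5404,81.1773) → (226.2278,63.7956) → (206.5185,63.1697) → (196.1218,79.9255) → (205.4344,97.3072) → (225.1437,97.9331) → (235.5404,81.1773) (closed)

[4] `<path>` quadratic bezier, #ff00ff→engrave S311 F2134: (97.9674,15.4684) → (88.9906,21.2598) → (78.0725,26.4003) → (65.2131,30.8899) → (50.4125,34.7286) → (33.6706,37.9165) → (14.9874,40.4534)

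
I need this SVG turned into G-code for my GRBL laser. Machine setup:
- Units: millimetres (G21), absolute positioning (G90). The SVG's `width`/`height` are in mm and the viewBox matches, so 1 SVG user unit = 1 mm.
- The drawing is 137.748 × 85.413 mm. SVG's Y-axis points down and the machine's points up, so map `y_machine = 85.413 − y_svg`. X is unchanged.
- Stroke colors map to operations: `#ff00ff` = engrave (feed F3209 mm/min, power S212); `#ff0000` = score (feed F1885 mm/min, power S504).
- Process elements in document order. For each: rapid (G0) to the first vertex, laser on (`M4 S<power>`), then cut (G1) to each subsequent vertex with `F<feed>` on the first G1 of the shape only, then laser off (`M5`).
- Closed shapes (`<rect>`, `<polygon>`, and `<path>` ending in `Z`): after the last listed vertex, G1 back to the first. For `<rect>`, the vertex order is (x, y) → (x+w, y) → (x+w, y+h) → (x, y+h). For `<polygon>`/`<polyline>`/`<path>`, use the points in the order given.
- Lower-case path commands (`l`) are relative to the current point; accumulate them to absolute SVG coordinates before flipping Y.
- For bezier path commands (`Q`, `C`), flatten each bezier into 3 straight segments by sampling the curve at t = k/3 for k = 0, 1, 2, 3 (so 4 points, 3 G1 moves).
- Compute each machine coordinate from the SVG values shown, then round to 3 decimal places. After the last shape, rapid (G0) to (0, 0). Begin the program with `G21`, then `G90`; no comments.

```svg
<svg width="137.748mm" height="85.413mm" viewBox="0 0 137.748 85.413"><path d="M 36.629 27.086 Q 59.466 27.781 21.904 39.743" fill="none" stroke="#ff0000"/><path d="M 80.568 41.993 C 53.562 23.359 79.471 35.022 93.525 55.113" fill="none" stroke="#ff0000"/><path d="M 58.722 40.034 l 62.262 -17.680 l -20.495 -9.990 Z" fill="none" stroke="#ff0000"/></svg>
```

1 u = 1 mm; y_m = 85.413 − y.

[1] `<path>` quadratic bezier, #ff0000→score S504 F1885: (36.629,58.327) → (45.143,56.612) → (40.234,52.393) → (21.904,45.670)

[2] `<path>` cubic bezier, #ff0000→score S504 F1885: (80.568,43.420) → (68.801,52.765) → (77.918,46.772) → (93.525,30.300)

[3] `<path>` closed polygon, #ff0000→score S504 F1885: (58.722,45.379) → (120.984,63.059) → (100.489,73.049) → (58.722,45.379) (closed)

G21
G90
G0 X36.629 Y58.327
M4 S504
G1 X45.143 Y56.612 F1885
G1 X40.234 Y52.393
G1 X21.904 Y45.670
M5
G0 X80.568 Y43.420
M4 S504
G1 X68.801 Y52.765 F1885
G1 X77.918 Y46.772
G1 X93.525 Y30.300
M5
G0 X58.722 Y45.379
M4 S504
G1 X120.984 Y63.059 F1885
G1 X100.489 Y73.049
G1 X58.722 Y45.379
M5
G0 X0.000 Y0.000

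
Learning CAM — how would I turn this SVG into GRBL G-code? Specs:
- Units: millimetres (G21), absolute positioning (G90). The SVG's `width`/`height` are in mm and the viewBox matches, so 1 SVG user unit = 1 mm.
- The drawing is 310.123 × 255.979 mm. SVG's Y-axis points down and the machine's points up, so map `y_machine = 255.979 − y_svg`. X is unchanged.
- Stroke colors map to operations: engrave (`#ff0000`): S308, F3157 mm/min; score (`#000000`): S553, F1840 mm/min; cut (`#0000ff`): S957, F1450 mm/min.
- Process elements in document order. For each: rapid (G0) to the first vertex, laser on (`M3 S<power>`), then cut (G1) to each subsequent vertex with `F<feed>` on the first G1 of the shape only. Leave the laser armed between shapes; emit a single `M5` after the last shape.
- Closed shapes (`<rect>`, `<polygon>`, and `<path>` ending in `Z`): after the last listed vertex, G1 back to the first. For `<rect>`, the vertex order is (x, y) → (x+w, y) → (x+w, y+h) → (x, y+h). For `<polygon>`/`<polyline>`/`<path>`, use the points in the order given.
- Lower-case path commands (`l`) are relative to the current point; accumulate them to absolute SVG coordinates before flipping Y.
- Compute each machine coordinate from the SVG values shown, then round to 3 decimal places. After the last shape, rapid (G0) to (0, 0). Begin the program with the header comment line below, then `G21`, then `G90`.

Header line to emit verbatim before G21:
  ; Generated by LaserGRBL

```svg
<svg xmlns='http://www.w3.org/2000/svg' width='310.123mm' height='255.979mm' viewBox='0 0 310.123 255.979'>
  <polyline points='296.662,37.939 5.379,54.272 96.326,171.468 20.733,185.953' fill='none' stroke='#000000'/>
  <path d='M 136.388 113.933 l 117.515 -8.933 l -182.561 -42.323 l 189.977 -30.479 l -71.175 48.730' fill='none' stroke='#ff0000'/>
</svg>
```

1 u = 1 mm; y_m = 255.979 − y.

[1] `<polyline>` open polyline, #000000→score S553 F1840: (296.662,218.040) → (5.379,201.707) → (96.326,84.511) → (20.733,70.026)

[2] `<path>` open polyline, #ff0000→engrave S308 F3157: (136.388,142.046) → (253.903,150.979) → (71.342,193.302) → (261.319,223.781) → (190.144,175.051)

; Generated by LaserGRBL
G21
G90
G0 X296.662 Y218.040
M3 S553
G1 X5.379 Y201.707 F1840
G1 X96.326 Y84.511
G1 X20.733 Y70.026
G0 X136.388 Y142.046
M3 S308
G1 X253.903 Y150.979 F3157
G1 X71.342 Y193.302
G1 X261.319 Y223.781
G1 X190.144 Y175.051
M5
G0 X0.000 Y0.000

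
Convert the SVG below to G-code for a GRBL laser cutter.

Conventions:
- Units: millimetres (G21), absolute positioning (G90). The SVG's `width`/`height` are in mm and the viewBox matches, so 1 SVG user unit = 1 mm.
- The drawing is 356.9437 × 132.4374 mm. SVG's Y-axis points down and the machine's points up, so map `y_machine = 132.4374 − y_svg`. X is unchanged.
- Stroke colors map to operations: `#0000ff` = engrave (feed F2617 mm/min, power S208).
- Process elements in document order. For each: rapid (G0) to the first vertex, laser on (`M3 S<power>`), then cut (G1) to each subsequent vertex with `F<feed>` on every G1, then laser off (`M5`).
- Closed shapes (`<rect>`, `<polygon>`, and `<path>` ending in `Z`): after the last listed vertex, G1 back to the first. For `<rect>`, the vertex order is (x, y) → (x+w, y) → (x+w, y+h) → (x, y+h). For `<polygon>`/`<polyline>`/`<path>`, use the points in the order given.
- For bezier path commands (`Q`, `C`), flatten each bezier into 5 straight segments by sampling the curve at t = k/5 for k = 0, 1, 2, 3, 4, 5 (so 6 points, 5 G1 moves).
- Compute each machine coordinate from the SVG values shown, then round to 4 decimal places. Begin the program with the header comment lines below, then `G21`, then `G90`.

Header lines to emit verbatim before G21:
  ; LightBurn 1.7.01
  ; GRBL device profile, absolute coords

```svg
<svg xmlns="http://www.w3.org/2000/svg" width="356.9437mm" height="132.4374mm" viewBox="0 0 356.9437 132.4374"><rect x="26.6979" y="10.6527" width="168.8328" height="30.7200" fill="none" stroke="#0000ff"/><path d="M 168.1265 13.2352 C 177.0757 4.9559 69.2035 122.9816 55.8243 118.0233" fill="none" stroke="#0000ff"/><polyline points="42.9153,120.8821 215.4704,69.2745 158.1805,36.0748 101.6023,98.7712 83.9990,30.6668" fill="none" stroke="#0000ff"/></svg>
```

Since the viewBox matches the mm dimensions, user units are millimetres directly. The only transform is the Y-flip y_m = 132.4374 − y_svg.

Shape 1 is a rectangle drawn with `<rect>`. Its stroke #0000ff means engrave at S208, F2617. After flipping Y the toolpath is (26.6979,121.7847) → (195.5307,121.7847) → (195.5307,91.0647) → (26.6979,91.0647) → (26.6979,121.7847), returning to the start.

Shape 2 is a cubic bezier drawn with `<path>`. Its stroke #0000ff means engrave at S208, F2617. After flipping Y the toolpath is (168.1265,119.2022) → (161.1680,111.0075) → (136.3154,84.4655) → (103.7119,51.5420) → (73.5005,24.2029) → (55.8243,14.4141).

Shape 3 is a open polyline drawn with `<polyline>`. Its stroke #0000ff means engrave at S208, F2617. After flipping Y the toolpath is (42.9153,11.5553) → (215.4704,63.1629) → (158.1805,96.3626) → (101.6023,33.6662) → (83.9990,101.7706).

; LightBurn 1.7.01
; GRBL device profile, absolute coords
G21
G90
G0 X26.6979 Y121.7847
M3 S208
G1 X195.5307 Y121.7847 F2617
G1 X195.5307 Y91.0647 F2617
G1 X26.6979 Y91.0647 F2617
G1 X26.6979 Y121.7847 F2617
M5
G0 X168.1265 Y119.2022
M3 S208
G1 X161.1680 Y111.0075 F2617
G1 X136.3154 Y84.4655 F2617
G1 X103.7119 Y51.5420 F2617
G1 X73.5005 Y24.2029 F2617
G1 X55.8243 Y14.4141 F2617
M5
G0 X42.9153 Y11.5553
M3 S208
G1 X215.4704 Y63.1629 F2617
G1 X158.1805 Y96.3626 F2617
G1 X101.6023 Y33.6662 F2617
G1 X83.9990 Y101.7706 F2617
M5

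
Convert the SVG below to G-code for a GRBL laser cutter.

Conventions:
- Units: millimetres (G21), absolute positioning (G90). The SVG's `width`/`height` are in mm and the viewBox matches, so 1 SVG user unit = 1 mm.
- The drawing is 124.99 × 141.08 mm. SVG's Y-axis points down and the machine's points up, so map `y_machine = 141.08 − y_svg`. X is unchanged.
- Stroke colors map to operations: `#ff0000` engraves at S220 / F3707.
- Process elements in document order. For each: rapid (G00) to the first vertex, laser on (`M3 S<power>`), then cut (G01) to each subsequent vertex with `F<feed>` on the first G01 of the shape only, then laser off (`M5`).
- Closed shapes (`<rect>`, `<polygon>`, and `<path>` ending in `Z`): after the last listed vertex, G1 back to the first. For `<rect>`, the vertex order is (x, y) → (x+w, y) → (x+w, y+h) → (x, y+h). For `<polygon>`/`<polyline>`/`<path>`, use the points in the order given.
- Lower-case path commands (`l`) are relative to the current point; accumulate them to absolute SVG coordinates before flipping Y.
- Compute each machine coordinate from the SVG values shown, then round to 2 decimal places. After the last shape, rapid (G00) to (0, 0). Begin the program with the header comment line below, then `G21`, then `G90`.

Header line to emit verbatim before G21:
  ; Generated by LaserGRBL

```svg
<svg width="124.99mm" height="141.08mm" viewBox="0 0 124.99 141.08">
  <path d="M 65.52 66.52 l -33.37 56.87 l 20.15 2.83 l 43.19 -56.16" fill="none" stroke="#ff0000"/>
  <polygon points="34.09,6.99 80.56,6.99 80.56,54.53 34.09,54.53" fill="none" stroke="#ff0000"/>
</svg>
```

; Generated by LaserGRBL
G21
G90
G00 X65.52 Y74.56
M3 S220
G01 X32.15 Y17.69 F3707
G01 X52.30 Y14.86
G01 X95.49 Y71.02
M5
G00 X34.09 Y134.09
M3 S220
G01 X80.56 Y134.09 F3707
G01 X80.56 Y86.55
G01 X34.09 Y86.55
G01 X34.09 Y134.09
M5
G00 X0.00 Y0.00

viewBox `0 0 124.99 141.08` with mm width/height → 1 unit = 1 mm. Flip: y_m = 141.08 − y_svg.

**Shape 1** — `<path>` open polyline, stroke `#ff0000` → engrave (S220, F3707). Machine vertices: (65.52,74.56) → (32.15,17.69) → (52.30,14.86) → (95.49,71.02). Open path.

**Shape 2** — `<polygon>` rectangle, stroke `#ff0000` → engrave (S220, F3707). Machine vertices: (34.09,134.09) → (80.56,134.09) → (80.56,86.55) → (34.09,86.55) → (34.09,134.09). Closed: final G1 returns to the first vertex.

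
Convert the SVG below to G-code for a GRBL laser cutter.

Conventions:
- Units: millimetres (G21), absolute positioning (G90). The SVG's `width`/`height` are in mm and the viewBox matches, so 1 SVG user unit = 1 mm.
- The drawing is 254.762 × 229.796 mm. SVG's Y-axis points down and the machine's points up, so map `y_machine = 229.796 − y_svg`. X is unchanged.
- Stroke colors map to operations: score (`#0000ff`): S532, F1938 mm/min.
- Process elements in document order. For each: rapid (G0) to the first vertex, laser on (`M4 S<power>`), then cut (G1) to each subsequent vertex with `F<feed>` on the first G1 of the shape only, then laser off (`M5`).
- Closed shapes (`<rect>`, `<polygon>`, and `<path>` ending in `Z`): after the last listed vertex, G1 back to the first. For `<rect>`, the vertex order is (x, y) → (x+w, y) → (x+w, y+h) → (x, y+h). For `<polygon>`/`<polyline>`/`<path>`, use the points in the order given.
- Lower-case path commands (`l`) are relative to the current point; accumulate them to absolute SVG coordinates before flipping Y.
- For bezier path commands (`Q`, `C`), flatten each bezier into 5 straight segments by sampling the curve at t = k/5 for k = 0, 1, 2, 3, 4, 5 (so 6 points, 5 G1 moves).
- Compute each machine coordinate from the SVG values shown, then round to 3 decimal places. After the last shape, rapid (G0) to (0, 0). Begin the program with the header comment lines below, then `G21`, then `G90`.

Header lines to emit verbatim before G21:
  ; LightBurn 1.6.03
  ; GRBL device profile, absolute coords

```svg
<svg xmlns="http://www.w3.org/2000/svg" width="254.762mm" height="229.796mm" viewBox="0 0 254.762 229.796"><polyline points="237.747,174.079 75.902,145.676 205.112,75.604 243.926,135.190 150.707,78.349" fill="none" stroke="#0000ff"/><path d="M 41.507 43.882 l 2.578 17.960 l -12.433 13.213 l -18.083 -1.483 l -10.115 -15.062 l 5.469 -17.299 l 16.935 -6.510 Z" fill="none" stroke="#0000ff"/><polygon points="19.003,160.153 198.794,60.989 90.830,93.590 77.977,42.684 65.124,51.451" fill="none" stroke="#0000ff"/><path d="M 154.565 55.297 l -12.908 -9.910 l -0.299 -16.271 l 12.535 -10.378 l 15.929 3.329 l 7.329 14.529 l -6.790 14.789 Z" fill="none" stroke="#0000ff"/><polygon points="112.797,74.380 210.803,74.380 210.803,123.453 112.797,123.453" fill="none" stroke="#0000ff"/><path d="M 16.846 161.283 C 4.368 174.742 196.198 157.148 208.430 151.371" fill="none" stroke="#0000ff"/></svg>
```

Since the viewBox matches the mm dimensions, user units are millimetres directly. The only transform is the Y-flip y_m = 229.796 − y_svg.

Shape 1 is a open polyline drawn with `<polyline>`. Its stroke #0000ff means score at S532, F1938. After flipping Y the toolpath is (237.747,55.717) → (75.902,84.120) → (205.112,154.192) → (243.926,94.606) → (150.707,151.447).

Shape 2 is a regular polygon drawn with `<path>`. Its stroke #0000ff means score at S532, F1938. After flipping Y the toolpath is (41.507,185.914) → (44.085,167.954) → (31.652,154.741) → (13.569,156.224) → (3.454,171.286) → (8.923,188.585) → (25.858,195.095) → (41.507,185.914), returning to the start.

Shape 3 is a closed polygon drawn with `<polygon>`. Its stroke #0000ff means score at S532, F1938. After flipping Y the toolpath is (19.003,69.643) → (198.794,168.807) → (90.830,136.206) → (77.977,187.112) → (65.124,178.345) → (19.003,69.643), returning to the start.

Shape 4 is a regular polygon drawn with `<path>`. Its stroke #0000ff means score at S532, F1938. After flipping Y the toolpath is (154.565,174.499) → (141.657,184.409) → (141.358,200.680) → (153.893,211.058) → (169.822,207.729) → (177.151,193.200) → (170.361,178.411) → (154.565,174.499), returning to the start.

Shape 5 is a rectangle drawn with `<polygon>`. Its stroke #0000ff means score at S532, F1938. After flipping Y the toolpath is (112.797,155.416) → (210.803,155.416) → (210.803,106.343) → (112.797,106.343) → (112.797,155.416), returning to the start.

Shape 6 is a cubic bezier drawn with `<path>`. Its stroke #0000ff means score at S532, F1938. After flipping Y the toolpath is (16.846,68.513) → (30.805,63.821) → (75.370,64.524) → (132.115,68.564) → (182.610,73.884) → (208.430,78.425).

; LightBurn 1.6.03
; GRBL device profile, absolute coords
G21
G90
G0 X237.747 Y55.717
M4 S532
G1 X75.902 Y84.120 F1938
G1 X205.112 Y154.192
G1 X243.926 Y94.606
G1 X150.707 Y151.447
M5
G0 X41.507 Y185.914
M4 S532
G1 X44.085 Y167.954 F1938
G1 X31.652 Y154.741
G1 X13.569 Y156.224
G1 X3.454 Y171.286
G1 X8.923 Y188.585
G1 X25.858 Y195.095
G1 X41.507 Y185.914
M5
G0 X19.003 Y69.643
M4 S532
G1 X198.794 Y168.807 F1938
G1 X90.830 Y136.206
G1 X77.977 Y187.112
G1 X65.124 Y178.345
G1 X19.003 Y69.643
M5
G0 X154.565 Y174.499
M4 S532
G1 X141.657 Y184.409 F1938
G1 X141.358 Y200.680
G1 X153.893 Y211.058
G1 X169.822 Y207.729
G1 X177.151 Y193.200
G1 X170.361 Y178.411
G1 X154.565 Y174.499
M5
G0 X112.797 Y155.416
M4 S532
G1 X210.803 Y155.416 F1938
G1 X210.803 Y106.343
G1 X112.797 Y106.343
G1 X112.797 Y155.416
M5
G0 X16.846 Y68.513
M4 S532
G1 X30.805 Y63.821 F1938
G1 X75.370 Y64.524
G1 X132.115 Y68.564
G1 X182.610 Y73.884
G1 X208.430 Y78.425
M5
G0 X0.000 Y0.000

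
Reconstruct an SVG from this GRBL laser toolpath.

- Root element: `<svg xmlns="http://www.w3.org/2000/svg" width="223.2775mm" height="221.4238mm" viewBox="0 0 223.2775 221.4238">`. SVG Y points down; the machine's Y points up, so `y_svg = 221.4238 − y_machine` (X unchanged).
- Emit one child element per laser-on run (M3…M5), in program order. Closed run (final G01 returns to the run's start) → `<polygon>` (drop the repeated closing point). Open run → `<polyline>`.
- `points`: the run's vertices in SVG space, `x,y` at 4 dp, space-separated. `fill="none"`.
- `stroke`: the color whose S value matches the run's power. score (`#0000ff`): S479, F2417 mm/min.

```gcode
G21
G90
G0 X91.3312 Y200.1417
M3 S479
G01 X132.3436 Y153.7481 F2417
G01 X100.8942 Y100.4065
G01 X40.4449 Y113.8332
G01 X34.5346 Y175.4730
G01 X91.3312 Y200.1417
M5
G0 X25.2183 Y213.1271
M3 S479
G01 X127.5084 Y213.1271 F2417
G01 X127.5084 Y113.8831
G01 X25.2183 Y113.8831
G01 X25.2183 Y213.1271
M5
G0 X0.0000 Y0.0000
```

<svg xmlns="http://www.w3.org/2000/svg" width="223.2775mm" height="221.4238mm" viewBox="0 0 223.2775 221.4238">
  <polygon points="91.3312,21.2821 132.3436,67.6757 100.8942,121.0173 40.4449,107.5906 34.5346,45.9508" fill="none" stroke="#0000ff"/>
  <polygon points="25.2183,8.2967 127.5084,8.2967 127.5084,107.5407 25.2183,107.5407" fill="none" stroke="#0000ff"/>
</svg>

y_svg = 221.4238 − y_m. Every run uses S479, so all elements get stroke `#0000ff` (score).

[1] closed run; points: 91.3312,21.2821 132.3436,67.6757 100.8942,121.0173 40.4449,107.5906 34.5346,45.9508

[2] closed run; points: 25.2183,8.2967 127.5084,8.2967 127.5084,107.5407 25.2183,107.5407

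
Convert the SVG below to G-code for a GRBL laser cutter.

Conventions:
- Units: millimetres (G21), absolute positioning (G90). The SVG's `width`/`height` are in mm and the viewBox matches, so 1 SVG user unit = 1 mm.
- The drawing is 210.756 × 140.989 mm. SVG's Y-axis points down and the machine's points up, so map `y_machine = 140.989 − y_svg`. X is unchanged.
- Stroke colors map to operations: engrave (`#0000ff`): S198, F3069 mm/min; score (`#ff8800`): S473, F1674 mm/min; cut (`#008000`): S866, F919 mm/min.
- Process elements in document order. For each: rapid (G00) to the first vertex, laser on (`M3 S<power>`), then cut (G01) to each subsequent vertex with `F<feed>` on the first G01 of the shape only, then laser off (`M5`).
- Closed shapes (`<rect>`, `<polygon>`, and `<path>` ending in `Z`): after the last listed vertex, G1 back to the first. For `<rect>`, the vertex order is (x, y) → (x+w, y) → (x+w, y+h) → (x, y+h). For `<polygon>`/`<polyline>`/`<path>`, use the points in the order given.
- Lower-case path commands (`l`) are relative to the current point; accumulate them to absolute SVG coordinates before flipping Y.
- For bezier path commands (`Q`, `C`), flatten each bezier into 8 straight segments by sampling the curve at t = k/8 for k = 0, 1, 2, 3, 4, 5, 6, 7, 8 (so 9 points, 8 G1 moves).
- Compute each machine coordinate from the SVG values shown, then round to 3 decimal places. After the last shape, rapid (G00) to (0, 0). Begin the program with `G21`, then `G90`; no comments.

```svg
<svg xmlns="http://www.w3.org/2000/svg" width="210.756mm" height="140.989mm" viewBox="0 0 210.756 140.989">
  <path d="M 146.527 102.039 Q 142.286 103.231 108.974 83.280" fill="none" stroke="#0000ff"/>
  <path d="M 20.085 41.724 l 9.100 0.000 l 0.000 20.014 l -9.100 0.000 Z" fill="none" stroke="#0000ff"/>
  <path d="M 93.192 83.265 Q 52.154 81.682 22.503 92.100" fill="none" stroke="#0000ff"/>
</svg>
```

1 u = 1 mm; y_m = 140.989 − y.

[1] `<path>` quadratic bezier, #0000ff→engrave S198 F3069: (146.527,38.950) → (145.013,38.982) → (142.590,39.675) → (139.258,41.029) → (135.018,43.044) → (129.870,45.719) → (123.813,49.055) → (116.848,53.052) → (108.974,57.709)

[2] `<path>` rectangle, #0000ff→engrave S198 F3069: (20.085,99.265) → (29.185,99.265) → (29.185,79.251) → (20.085,79.251) → (20.085,99.265) (closed)

[3] `<path>` quadratic bezier, #0000ff→engrave S198 F3069: (93.192,57.724) → (83.110,57.932) → (73.385,57.765) → (64.015,57.224) → (55.001,56.307) → (46.343,55.015) → (38.040,53.348) → (30.094,51.306) → (22.503,48.889)

G21
G90
G00 X146.527 Y38.950
M3 S198
G01 X145.013 Y38.982 F3069
G01 X142.590 Y39.675
G01 X139.258 Y41.029
G01 X135.018 Y43.044
G01 X129.870 Y45.719
G01 X123.813 Y49.055
G01 X116.848 Y53.052
G01 X108.974 Y57.709
M5
G00 X20.085 Y99.265
M3 S198
G01 X29.185 Y99.265 F3069
G01 X29.185 Y79.251
G01 X20.085 Y79.251
G01 X20.085 Y99.265
M5
G00 X93.192 Y57.724
M3 S198
G01 X83.110 Y57.932 F3069
G01 X73.385 Y57.765
G01 X64.015 Y57.224
G01 X55.001 Y56.307
G01 X46.343 Y55.015
G01 X38.040 Y53.348
G01 X30.094 Y51.306
G01 X22.503 Y48.889
M5
G00 X0.000 Y0.000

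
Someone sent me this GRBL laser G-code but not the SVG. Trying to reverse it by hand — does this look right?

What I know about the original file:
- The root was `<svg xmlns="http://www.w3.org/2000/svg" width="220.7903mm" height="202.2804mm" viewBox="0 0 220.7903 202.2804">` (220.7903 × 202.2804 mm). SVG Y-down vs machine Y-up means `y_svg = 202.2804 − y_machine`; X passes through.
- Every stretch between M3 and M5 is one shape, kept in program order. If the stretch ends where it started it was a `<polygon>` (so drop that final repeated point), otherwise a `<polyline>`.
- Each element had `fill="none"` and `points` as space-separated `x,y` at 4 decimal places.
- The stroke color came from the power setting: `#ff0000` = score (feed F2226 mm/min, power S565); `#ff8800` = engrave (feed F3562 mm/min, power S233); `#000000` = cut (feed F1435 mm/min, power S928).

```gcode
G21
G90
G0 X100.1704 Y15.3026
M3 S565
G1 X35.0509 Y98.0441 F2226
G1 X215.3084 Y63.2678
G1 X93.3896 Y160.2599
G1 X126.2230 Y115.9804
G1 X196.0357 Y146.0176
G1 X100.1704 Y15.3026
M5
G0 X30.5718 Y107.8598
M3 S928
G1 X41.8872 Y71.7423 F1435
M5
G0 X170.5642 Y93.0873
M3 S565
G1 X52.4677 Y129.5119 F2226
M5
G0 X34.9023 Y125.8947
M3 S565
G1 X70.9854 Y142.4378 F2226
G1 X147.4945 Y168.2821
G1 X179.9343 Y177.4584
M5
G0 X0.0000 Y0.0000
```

Each laser-on run becomes one SVG element. Flip Y back into SVG space with y_svg = 202.2804 − y_machine.

Run 1: S565 ⇒ score layer `#ff0000`. The run returns to its start, so emit a `<polygon>` with points (Y-flipped): 100.1704,186.9778 35.0509,104.2363 215.3084,139.0126 93.3896,42.0205 126.2230,86.3000 196.0357,56.2628.

Run 2: the run's S928 means `#000000` (cut). The run is open, so emit a `<polyline>` with points (Y-flipped): 30.5718,94.4206 41.8872,130.5381.

Run 3: the run's S565 means `#ff0000` (score). The run is open, so emit a `<polyline>` with points (Y-flipped): 170.5642,109.1931 52.4677,72.7685.

Run 4: power S565 maps to stroke `#ff0000` (score). The run is open, so emit a `<polyline>` with points (Y-flipped): 34.9023,76.3857 70.9854,59.8426 147.4945,33.9983 179.9343,24.8220.

<svg xmlns="http://www.w3.org/2000/svg" width="220.7903mm" height="202.2804mm" viewBox="0 0 220.7903 202.2804">
  <polygon points="100.1704,186.9778 35.0509,104.2363 215.3084,139.0126 93.3896,42.0205 126.2230,86.3000 196.0357,56.2628" fill="none" stroke="#ff0000"/>
  <polyline points="30.5718,94.4206 41.8872,130.5381" fill="none" stroke="#000000"/>
  <polyline points="170.5642,109.1931 52.4677,72.7685" fill="none" stroke="#ff0000"/>
  <polyline points="34.9023,76.3857 70.9854,59.8426 147.4945,33.9983 179.9343,24.8220" fill="none" stroke="#ff0000"/>
</svg>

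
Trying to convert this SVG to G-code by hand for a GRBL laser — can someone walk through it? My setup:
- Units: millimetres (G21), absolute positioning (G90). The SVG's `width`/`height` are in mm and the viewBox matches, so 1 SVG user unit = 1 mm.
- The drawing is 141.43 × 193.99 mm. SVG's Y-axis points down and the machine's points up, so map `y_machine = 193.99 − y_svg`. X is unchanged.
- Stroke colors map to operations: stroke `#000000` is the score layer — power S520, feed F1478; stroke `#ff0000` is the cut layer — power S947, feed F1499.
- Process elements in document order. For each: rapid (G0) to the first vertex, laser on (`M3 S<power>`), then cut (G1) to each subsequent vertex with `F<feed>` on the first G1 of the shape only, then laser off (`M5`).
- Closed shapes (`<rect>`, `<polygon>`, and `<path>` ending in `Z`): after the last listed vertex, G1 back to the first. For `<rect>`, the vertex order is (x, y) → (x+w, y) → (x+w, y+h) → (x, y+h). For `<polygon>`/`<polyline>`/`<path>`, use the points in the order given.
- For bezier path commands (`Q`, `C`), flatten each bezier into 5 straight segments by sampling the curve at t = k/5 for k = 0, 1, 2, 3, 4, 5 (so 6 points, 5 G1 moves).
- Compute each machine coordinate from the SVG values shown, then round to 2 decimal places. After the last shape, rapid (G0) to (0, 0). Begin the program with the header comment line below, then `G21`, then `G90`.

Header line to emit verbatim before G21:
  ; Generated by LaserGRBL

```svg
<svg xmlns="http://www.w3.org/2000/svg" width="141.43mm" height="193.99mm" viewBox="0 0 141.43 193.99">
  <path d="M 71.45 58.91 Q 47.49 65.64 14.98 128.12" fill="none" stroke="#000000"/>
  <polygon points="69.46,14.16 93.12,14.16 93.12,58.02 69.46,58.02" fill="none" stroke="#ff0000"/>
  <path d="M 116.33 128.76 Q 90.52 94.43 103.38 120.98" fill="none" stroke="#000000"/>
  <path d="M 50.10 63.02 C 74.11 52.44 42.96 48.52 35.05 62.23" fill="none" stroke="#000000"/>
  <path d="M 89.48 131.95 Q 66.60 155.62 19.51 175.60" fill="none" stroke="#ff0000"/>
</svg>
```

1 u = 1 mm; y_m = 193.99 − y.

[1] `<path>` quadratic bezier, #000000→score S520 F1478: (71.45,135.08) → (61.52,130.16) → (50.91,120.78) → (39.62,106.93) → (27.64,88.63) → (14.98,65.87)

[2] `<polygon>` rectangle, #ff0000→cut S947 F1499: (69.46,179.83) → (93.12,179.83) → (93.12,135.97) → (69.46,135.97) → (69.46,179.83) (closed)

[3] `<path>` quadratic bezier, #000000→score S520 F1478: (116.33,65.23) → (107.55,76.53) → (101.87,82.95) → (99.28,84.51) → (99.78,81.19) → (103.38,73.01)

[4] `<path>` cubic bezier, #000000→score S520 F1478: (50.10,130.97) → (58.51,136.43) → (57.45,139.77) → (50.68,140.45) → (41.96,137.96) → (35.05,131.76)

[5] `<path>` quadratic bezier, #ff0000→cut S947 F1499: (89.48,62.04) → (79.36,52.72) → (67.30,43.69) → (53.31,34.96) → (37.38,26.53) → (19.51,18.39)

; Generated by LaserGRBL
G21
G90
G0 X71.45 Y135.08
M3 S520
G1 X61.52 Y130.16 F1478
G1 X50.91 Y120.78
G1 X39.62 Y106.93
G1 X27.64 Y88.63
G1 X14.98 Y65.87
M5
G0 X69.46 Y179.83
M3 S947
G1 X93.12 Y179.83 F1499
G1 X93.12 Y135.97
G1 X69.46 Y135.97
G1 X69.46 Y179.83
M5
G0 X116.33 Y65.23
M3 S520
G1 X107.55 Y76.53 F1478
G1 X101.87 Y82.95
G1 X99.28 Y84.51
G1 X99.78 Y81.19
G1 X103.38 Y73.01
M5
G0 X50.10 Y130.97
M3 S520
G1 X58.51 Y136.43 F1478
G1 X57.45 Y139.77
G1 X50.68 Y140.45
G1 X41.96 Y137.96
G1 X35.05 Y131.76
M5
G0 X89.48 Y62.04
M3 S947
G1 X79.36 Y52.72 F1499
G1 X67.30 Y43.69
G1 X53.31 Y34.96
G1 X37.38 Y26.53
G1 X19.51 Y18.39
M5
G0 X0.00 Y0.00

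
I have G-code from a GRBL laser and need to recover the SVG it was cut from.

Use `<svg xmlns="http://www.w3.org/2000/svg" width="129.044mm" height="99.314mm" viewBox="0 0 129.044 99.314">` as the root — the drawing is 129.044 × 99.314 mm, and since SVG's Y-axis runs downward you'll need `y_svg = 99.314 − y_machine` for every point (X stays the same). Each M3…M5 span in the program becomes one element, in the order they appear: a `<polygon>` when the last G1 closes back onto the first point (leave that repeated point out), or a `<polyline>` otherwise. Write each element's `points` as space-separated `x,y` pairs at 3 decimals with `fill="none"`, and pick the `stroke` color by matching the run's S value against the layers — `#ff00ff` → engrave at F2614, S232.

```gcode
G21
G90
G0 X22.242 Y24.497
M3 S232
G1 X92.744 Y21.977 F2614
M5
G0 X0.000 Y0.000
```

Machine Y-up, SVG Y-down with viewBox height 99.314, so y_svg = 99.314 − y_machine; X carries over. Every run uses S232, so all elements get stroke `#ff00ff` (engrave).

Run 1: The run is open, so emit a `<polyline>` with points (Y-flipped): 22.242,74.817 92.744,77.337.

<svg xmlns="http://www.w3.org/2000/svg" width="129.044mm" height="99.314mm" viewBox="0 0 129.044 99.314">
  <polyline points="22.242,74.817 92.744,77.337" fill="none" stroke="#ff00ff"/>
</svg>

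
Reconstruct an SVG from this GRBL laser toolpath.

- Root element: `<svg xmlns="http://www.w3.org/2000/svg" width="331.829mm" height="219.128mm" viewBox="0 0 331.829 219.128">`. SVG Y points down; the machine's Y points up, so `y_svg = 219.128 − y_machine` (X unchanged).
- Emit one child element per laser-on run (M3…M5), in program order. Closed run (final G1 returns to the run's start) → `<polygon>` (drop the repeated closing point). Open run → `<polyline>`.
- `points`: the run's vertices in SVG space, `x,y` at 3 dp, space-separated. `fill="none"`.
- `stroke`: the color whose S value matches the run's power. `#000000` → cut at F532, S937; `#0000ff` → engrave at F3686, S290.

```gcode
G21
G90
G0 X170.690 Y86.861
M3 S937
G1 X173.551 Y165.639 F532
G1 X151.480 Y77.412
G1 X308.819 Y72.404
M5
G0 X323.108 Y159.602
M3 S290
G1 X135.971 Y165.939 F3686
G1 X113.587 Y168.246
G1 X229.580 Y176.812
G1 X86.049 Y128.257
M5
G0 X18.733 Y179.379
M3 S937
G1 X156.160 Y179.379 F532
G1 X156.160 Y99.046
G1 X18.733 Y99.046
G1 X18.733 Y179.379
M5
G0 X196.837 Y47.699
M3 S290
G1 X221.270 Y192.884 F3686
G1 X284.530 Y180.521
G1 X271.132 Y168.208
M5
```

Machine Y-up, SVG Y-down with viewBox height 219.128, so y_svg = 219.128 − y_machine; X carries over.

Run 1: power S937 maps to stroke `#000000` (cut). The run is open, so emit a `<polyline>` with points (Y-flipped): 170.690,132.267 173.551,53.489 151.480,141.716 308.819,146.724.

Run 2: S290 ⇒ engrave layer `#0000ff`. The run is open, so emit a `<polyline>` with points (Y-flipped): 323.108,59.526 135.971,53.189 113.587,50.882 229.580,42.316 86.049,90.871.

Run 3: power S937 maps to stroke `#000000` (cut). The run returns to its start, so emit a `<polygon>` with points (Y-flipped): 18.733,39.749 156.160,39.749 156.160,120.082 18.733,120.082.

Run 4: S290 ⇒ engrave layer `#0000ff`. The run is open, so emit a `<polyline>` with points (Y-flipped): 196.837,171.429 221.270,26.244 284.530,38.607 271.132,50.920.

<svg xmlns="http://www.w3.org/2000/svg" width="331.829mm" height="219.128mm" viewBox="0 0 331.829 219.128">
  <polyline points="170.690,132.267 173.551,53.489 151.480,141.716 308.819,146.724" fill="none" stroke="#000000"/>
  <polyline points="323.108,59.526 135.971,53.189 113.587,50.882 229.580,42.316 86.049,90.871" fill="none" stroke="#0000ff"/>
  <polygon points="18.733,39.749 156.160,39.749 156.160,120.082 18.733,120.082" fill="none" stroke="#000000"/>
  <polyline points="196.837,171.429 221.270,26.244 284.530,38.607 271.132,50.920" fill="none" stroke="#0000ff"/>
</svg>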